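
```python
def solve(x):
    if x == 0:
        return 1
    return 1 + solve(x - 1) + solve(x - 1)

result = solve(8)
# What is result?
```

solve(x) = 1 + 2·solve(x-1), solve(0)=1. Closed form: (1+1)·2^8 - 1 = 511.

Answer: 511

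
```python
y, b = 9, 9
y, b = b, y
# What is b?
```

Trace:
`y, b = 9, 9` → y = 9; b = 9
`y, b = b, y` → y = 9; b = 9
So b = 9

Answer: 9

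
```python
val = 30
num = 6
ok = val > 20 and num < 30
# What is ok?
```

Trace:
`val = 30` → val = 30
`num = 6` → num = 6
`ok = val > 20 and num < 30` → ok = True
So ok = True

Answer: True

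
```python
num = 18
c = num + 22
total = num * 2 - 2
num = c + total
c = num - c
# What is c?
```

Trace:
`num = 18` → num = 18
`c = num + 22` → c = 40
`total = num * 2 - 2` → total = 34
`num = c + total` → num = 74
`c = num - c` → c = 34
So c = 34

Answer: 34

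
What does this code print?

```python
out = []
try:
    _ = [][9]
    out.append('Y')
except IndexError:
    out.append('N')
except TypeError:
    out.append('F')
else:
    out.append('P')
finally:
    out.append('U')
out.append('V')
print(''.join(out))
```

Execution trace: 'N' (except IndexError) → 'U' (finally) → 'V' (after the try/except). Output: NUV

Answer: NUV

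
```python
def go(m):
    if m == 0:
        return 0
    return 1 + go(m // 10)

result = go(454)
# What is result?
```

Count of digits of 454: 3

Answer: 3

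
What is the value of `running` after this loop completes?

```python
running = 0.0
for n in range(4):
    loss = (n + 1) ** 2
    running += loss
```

Sum of squared losses 1² + 2² + ... + 4²
`running` takes the values: 0.0 → 1.0 → 5.0 → 14.0 → 30.0

Answer: 30.0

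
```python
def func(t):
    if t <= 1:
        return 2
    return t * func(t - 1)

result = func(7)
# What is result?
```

func(7) = 7 * 6 * 5 * 4 * 3 * 2 * 2 = 10080

Answer: 10080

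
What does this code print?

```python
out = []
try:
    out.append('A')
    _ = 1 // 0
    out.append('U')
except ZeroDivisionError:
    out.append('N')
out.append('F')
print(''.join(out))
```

Execution trace: 'A' (try body) → 'N' (except ZeroDivisionError) → 'F' (after the try/except). Output: ANF

Answer: ANF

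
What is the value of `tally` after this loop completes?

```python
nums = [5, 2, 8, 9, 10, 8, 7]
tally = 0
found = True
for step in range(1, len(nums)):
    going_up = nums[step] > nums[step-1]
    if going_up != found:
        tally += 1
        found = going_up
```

Count direction changes in [5, 2, 8, 9, 10, 8, 7]
`tally` takes the values: 0 → 1 → 2 → 3

Answer: 3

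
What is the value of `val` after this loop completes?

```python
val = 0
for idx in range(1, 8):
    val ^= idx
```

XOR of 1 to 7
`val` takes the values: 0 → 1 → 3 → 0 → 4 → 1 → 7 → 0

Answer: 0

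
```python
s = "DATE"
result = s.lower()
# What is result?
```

Trace:
`s = "DATE"` → s = 'DATE'
`result = s.lower()` → result = 'date'
So result = 'date'

Answer: 'date'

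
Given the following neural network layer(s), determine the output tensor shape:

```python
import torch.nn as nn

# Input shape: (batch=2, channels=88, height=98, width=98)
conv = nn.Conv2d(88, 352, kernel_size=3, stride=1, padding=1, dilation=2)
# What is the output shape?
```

Input: (2, 88, 98, 98) -> Output: (2, 352, 96, 96)

Answer: (2, 352, 96, 96)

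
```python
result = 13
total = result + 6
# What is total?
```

Trace:
`result = 13` → result = 13
`total = result + 6` → total = 19
So total = 19

Answer: 19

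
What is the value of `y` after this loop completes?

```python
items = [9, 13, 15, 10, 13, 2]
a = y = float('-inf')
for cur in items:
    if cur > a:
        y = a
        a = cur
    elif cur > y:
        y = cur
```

Second largest (with repeats) in [9, 13, 15, 10, 13, 2]
`y` takes the values: -inf → 9 → 13

Answer: 13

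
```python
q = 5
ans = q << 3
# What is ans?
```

Trace:
`q = 5` → q = 5
`ans = q << 3` → ans = 40
So ans = 40

Answer: 40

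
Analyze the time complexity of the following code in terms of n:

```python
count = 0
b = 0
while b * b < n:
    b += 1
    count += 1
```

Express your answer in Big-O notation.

Each loop level contributes: √n. Multiplying the contributions gives O(√n).

Answer: O(√n)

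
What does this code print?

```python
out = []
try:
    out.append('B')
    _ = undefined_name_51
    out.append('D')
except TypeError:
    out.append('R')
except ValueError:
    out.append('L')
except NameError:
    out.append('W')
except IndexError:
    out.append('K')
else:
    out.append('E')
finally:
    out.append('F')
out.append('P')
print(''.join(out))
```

Execution trace: 'B' (try body) → 'W' (except NameError) → 'F' (finally) → 'P' (after the try/except). Output: BWFP

Answer: BWFP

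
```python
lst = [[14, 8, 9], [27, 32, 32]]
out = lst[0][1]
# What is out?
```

Trace:
`lst = [[14, 8, 9], [27, 32, 32]]` → lst = [[14, 8, 9], [27, 32, 32]]
`out = lst[0][1]` → out = 8
So out = 8

Answer: 8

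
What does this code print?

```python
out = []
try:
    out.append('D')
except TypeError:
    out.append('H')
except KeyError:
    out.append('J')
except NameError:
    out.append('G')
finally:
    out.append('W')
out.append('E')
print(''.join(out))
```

Execution trace: 'D' (try body, no exception) → 'W' (finally) → 'E' (after the try/except). Output: DWE

Answer: DWE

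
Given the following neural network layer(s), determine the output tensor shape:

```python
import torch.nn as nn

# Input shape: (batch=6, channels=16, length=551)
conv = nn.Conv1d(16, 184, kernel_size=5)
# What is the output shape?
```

Input: (6, 16, 551) -> Output: (6, 184, 547)

Answer: (6, 184, 547)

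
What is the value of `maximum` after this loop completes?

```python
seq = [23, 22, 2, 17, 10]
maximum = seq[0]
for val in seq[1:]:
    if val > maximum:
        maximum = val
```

Maximum of [23, 22, 2, 17, 10]
`maximum` takes the values: 23

Answer: 23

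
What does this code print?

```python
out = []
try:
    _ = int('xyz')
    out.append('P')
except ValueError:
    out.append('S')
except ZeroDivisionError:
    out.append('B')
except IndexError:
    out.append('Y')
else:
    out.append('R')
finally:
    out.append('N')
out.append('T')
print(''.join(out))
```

Execution trace: 'S' (except ValueError) → 'N' (finally) → 'T' (after the try/except). Output: SNT

Answer: SNT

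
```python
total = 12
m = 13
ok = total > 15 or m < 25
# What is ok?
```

Trace:
`total = 12` → total = 12
`m = 13` → m = 13
`ok = total > 15 or m < 25` → ok = True
So ok = True

Answer: True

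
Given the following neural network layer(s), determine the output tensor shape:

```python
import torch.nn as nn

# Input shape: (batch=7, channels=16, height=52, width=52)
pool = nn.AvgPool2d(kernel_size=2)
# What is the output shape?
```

Input: (7, 16, 52, 52) -> Output: (7, 16, 26, 26)

Answer: (7, 16, 26, 26)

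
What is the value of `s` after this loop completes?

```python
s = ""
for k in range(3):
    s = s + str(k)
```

Concatenate digits 0 to 2
`s` takes the values: "" → "0" → "01" → "012"

Answer: "012"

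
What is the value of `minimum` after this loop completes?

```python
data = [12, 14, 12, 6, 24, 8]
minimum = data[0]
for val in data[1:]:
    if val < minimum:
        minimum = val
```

Minimum of [12, 14, 12, 6, 24, 8]
`minimum` takes the values: 12 → 6

Answer: 6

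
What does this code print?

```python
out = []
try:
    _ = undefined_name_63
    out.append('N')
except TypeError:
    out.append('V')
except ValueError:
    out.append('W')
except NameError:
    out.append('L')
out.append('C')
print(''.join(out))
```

Execution trace: 'L' (except NameError) → 'C' (after the try/except). Output: LC

Answer: LC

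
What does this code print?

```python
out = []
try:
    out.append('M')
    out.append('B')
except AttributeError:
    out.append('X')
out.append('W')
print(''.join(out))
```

Execution trace: 'M' (try body) → 'B' (try body, no exception) → 'W' (after the try/except). Output: MBW

Answer: MBW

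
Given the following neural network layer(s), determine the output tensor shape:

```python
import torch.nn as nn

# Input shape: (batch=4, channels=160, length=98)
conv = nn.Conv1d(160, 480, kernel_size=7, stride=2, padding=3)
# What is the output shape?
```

Input: (4, 160, 98) -> Output: (4, 480, 49)

Answer: (4, 480, 49)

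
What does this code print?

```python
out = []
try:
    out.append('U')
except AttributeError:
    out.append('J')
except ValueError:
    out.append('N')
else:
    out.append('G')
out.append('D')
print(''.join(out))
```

Execution trace: 'U' (try body, no exception) → 'G' (else) → 'D' (after the try/except). Output: UGD

Answer: UGD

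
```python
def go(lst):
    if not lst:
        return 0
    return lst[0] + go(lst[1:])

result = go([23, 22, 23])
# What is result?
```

23 + 22 + 23 + 0 = 68

Answer: 68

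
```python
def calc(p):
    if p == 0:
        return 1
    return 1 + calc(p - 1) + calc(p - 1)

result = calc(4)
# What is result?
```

calc(p) = 1 + 2·calc(p-1), calc(0)=1. Closed form: (1+1)·2^4 - 1 = 31.

Answer: 31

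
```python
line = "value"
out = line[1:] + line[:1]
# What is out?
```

Trace:
`line = "value"` → line = 'value'
`out = line[1:] + line[:1]` → out = 'aluev'
So out = 'aluev'

Answer: 'aluev'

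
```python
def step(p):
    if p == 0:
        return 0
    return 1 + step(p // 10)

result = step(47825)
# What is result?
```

Count of digits of 47825: 5

Answer: 5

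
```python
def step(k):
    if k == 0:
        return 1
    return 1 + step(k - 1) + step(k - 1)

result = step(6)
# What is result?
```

step(k) = 1 + 2·step(k-1), step(0)=1. Closed form: (1+1)·2^6 - 1 = 127.

Answer: 127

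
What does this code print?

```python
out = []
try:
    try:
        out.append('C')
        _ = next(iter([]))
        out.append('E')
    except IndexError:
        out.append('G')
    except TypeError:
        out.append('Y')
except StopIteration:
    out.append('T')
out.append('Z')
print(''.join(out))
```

Execution trace: 'C' (try body) → 'T' (outer except StopIteration) → 'Z' (after the try/except). Output: CTZ

Answer: CTZ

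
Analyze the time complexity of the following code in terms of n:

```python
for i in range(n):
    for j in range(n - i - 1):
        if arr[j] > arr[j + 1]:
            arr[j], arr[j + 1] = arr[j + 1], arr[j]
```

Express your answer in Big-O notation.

This is Bubble sort. Time complexity: O(n²).

Answer: O(n²)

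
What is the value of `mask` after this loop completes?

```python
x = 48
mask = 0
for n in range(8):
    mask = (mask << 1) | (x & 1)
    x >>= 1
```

Reverse lowest 8 bits of 48
`mask` takes the values: 0 → 1 → 3 → 6 → 12

Answer: 12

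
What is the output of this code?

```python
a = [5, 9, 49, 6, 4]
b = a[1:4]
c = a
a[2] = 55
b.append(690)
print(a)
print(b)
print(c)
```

Key concept: slice vs alias.
Step by step:
`a = [5, 9, 49, 6, 4]` → a = [5, 9, 49, 6, 4]
`b = a[1:4]` → b = [9, 49, 6]
`c = a` → c = [5, 9, 49, 6, 4] (same object as a)
`a[2] = 55` → a = [5, 9, 55, 6, 4] (same object as c); c = [5, 9, 55, 6, 4] (same object as a)
`b.append(690)` → b = [9, 49, 6, 690]
`print(a)` → prints [5, 9, 55, 6, 4]
`print(b)` → prints [9, 49, 6, 690]
`print(c)` → prints [5, 9, 55, 6, 4]

Answer:
[5, 9, 55, 6, 4]
[9, 49, 6, 690]
[5, 9, 55, 6, 4]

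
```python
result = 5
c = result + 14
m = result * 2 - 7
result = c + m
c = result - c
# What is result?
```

Trace:
`result = 5` → result = 5
`c = result + 14` → c = 19
`m = result * 2 - 7` → m = 3
`result = c + m` → result = 22
`c = result - c` → c = 3
So result = 22

Answer: 22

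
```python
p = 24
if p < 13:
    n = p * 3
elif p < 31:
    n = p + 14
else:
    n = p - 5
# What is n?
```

Trace:
`p = 24` → p = 24
`if p < 13: ...` → p < 13 is False, p < 31 is True → n = 38
So n = 38

Answer: 38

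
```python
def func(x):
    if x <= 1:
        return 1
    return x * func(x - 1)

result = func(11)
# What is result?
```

func(11) = 11 * 10 * 9 * 8 * 7 * 6 * 5 * 4 * 3 * 2 * 1 = 39916800

Answer: 39916800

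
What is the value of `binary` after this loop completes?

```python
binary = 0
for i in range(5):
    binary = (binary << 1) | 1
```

Build 5 consecutive 1-bits: 0b11111
`binary` takes the values: 0 → 1 → 3 → 7 → 15 → 31

Answer: 31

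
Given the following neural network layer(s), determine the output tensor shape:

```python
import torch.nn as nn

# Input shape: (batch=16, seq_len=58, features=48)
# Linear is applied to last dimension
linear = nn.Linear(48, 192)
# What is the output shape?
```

Input: (16, 58, 48) -> Output: (16, 58, 192)

Answer: (16, 58, 192)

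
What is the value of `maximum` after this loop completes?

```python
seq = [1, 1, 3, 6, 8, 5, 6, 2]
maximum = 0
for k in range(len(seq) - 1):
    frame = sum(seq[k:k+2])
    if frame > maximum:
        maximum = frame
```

Max sum of 2-element window in [1, 1, 3, 6, 8, 5, 6, 2]
`maximum` takes the values: 0 → 2 → 4 → 9 → 14

Answer: 14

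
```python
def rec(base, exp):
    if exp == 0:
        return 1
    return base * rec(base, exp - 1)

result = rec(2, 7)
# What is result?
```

rec(2, 7) = 2 * 2 * 2 * 2 * 2 * 2 * 2 = 128

Answer: 128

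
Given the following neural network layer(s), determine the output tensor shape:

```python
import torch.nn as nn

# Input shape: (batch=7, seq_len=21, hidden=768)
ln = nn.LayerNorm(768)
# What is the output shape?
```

Input: (7, 21, 768) -> Output: (7, 21, 768)

Answer: (7, 21, 768)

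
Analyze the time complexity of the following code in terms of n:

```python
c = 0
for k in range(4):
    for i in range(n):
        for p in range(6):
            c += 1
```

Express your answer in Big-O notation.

Each loop level contributes: 1 × n × 1. Multiplying the contributions gives O(n).

Answer: O(n)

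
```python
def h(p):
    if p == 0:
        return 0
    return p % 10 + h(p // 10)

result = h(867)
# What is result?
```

Sum of digits of 867: 7 + 6 + 8 = 21

Answer: 21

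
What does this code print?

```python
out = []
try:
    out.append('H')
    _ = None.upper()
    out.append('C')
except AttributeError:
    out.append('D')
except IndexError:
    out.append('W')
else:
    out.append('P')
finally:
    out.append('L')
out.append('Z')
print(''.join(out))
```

Execution trace: 'H' (try body) → 'D' (except AttributeError) → 'L' (finally) → 'Z' (after the try/except). Output: HDLZ

Answer: HDLZ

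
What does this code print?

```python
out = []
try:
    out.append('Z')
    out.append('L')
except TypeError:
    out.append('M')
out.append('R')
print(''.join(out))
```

Execution trace: 'Z' (try body) → 'L' (try body, no exception) → 'R' (after the try/except). Output: ZLR

Answer: ZLR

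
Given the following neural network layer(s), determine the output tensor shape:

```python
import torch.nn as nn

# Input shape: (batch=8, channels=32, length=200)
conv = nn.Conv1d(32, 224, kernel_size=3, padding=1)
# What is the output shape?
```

Input: (8, 32, 200) -> Output: (8, 224, 200)

Answer: (8, 224, 200)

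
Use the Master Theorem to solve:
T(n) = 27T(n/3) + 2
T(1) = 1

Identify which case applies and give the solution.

a=27, b=3, f(n)=2. log_3(27) = 3. Since c=0 < 3, Case 1 applies: T(n) = Θ(n^log_b(a)) = O(n^3).

Answer: O(n^3) - Case 1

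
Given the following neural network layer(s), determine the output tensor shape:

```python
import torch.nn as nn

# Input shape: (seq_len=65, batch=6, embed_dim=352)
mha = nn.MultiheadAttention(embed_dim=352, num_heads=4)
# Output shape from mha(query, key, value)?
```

Input: (65, 6, 352) -> Output: (65, 6, 352)

Answer: (65, 6, 352)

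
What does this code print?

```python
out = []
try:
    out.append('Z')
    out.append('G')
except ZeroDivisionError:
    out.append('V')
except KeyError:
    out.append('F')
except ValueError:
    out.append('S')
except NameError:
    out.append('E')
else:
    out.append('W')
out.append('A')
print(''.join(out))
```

Execution trace: 'Z' (try body) → 'G' (try body, no exception) → 'W' (else) → 'A' (after the try/except). Output: ZGWA

Answer: ZGWA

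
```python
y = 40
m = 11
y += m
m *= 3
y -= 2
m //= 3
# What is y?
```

Trace:
`y = 40` → y = 40
`m = 11` → m = 11
`y += m` → y = 51
`m *= 3` → m = 33
`y -= 2` → y = 49
`m //= 3` → m = 11
So y = 49

Answer: 49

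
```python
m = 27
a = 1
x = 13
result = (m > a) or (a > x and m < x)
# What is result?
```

Trace:
`m = 27` → m = 27
`a = 1` → a = 1
`x = 13` → x = 13
`result = (m > a) or (a > x and m < x)` → result = True
So result = True

Answer: True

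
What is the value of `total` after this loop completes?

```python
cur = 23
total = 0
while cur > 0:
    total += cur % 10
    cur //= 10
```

Sum digits of 23
`total` takes the values: 0 → 3 → 5

Answer: 5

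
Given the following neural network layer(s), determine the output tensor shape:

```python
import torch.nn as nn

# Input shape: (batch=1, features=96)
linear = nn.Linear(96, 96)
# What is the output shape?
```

Input: (1, 96) -> Output: (1, 96)

Answer: (1, 96)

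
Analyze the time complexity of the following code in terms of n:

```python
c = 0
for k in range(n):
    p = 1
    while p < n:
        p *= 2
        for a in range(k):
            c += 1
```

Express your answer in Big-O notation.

Each loop level contributes: n × log n × n. Multiplying the contributions gives O(n^2 log n).

Answer: O(n^2 log n)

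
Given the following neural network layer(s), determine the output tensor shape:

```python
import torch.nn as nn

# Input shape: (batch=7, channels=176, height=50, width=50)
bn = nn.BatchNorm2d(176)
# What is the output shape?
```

Input: (7, 176, 50, 50) -> Output: (7, 176, 50, 50)

Answer: (7, 176, 50, 50)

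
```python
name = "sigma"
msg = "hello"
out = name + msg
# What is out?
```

Trace:
`name = "sigma"` → name = 'sigma'
`msg = "hello"` → msg = 'hello'
`out = name + msg` → out = 'sigmahello'
So out = 'sigmahello'

Answer: 'sigmahello'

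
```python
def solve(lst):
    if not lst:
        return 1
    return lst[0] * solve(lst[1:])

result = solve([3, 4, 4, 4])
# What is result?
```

Product over [3, 4, 4, 4] = 3 * 4 * 4 * 4 = 192

Answer: 192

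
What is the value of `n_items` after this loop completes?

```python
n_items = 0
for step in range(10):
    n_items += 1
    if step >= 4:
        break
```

Loop breaks when step reaches 4, n_items is 5
`n_items` takes the values: 0 → 1 → 2 → 3 → 4 → 5

Answer: 5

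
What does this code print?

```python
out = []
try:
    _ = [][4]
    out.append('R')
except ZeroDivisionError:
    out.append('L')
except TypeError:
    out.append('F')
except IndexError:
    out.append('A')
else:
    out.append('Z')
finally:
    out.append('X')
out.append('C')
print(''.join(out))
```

Execution trace: 'A' (except IndexError) → 'X' (finally) → 'C' (after the try/except). Output: AXC

Answer: AXC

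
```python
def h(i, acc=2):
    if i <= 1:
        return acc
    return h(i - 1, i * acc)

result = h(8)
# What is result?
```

Accumulator trace (n, acc): (8, 2) -> (7, 16) -> (6, 112) -> (5, 672) -> (4, 3360) -> (3, 13440) -> (2, 40320) -> (1, 80640) -> return 80640

Answer: 80640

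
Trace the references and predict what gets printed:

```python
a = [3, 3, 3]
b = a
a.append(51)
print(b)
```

Key concept: basic list aliasing.
Step by step:
`a = [3, 3, 3]` → a = [3, 3, 3]
`b = a` → b = [3, 3, 3] (same object as a)
`a.append(51)` → a = [3, 3, 3, 51] (same object as b); b = [3, 3, 3, 51] (same object as a)
`print(b)` → prints [3, 3, 3, 51]

Answer: [3, 3, 3, 51]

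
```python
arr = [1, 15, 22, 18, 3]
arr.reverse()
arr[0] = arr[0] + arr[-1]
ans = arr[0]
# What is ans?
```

Trace:
`arr = [1, 15, 22, 18, 3]` → arr = [1, 15, 22, 18, 3]
`arr.reverse()` → arr = [3, 18, 22, 15, 1]
`arr[0] = arr[0] + arr[-1]` → arr = [4, 18, 22, 15, 1]
`ans = arr[0]` → ans = 4
So ans = 4

Answer: 4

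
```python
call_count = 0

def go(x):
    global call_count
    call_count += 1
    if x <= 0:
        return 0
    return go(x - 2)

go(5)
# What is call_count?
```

Linear recursion stepping by 2: 4 calls from x=5 down to ≤0.

Answer: 4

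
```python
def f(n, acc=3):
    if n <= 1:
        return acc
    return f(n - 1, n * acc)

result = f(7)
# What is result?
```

Accumulator trace (n, acc): (7, 3) -> (6, 21) -> (5, 126) -> (4, 630) -> (3, 2520) -> (2, 7560) -> (1, 15120) -> return 15120

Answer: 15120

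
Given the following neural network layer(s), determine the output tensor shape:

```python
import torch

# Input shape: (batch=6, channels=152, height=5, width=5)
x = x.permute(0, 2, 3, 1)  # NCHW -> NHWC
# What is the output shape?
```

Input: (6, 152, 5, 5) -> Output: (6, 5, 5, 152)

Answer: (6, 5, 5, 152)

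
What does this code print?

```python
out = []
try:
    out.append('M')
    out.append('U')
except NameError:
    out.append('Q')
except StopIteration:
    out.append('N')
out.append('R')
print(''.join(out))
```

Execution trace: 'M' (try body) → 'U' (try body, no exception) → 'R' (after the try/except). Output: MUR

Answer: MUR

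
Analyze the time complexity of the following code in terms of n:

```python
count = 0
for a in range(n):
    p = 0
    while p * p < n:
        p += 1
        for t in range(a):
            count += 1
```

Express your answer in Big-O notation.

Each loop level contributes: n × √n × n. Multiplying the contributions gives O(n^2√n).

Answer: O(n^2√n)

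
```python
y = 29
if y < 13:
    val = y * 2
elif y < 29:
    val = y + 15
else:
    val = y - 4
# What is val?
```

Trace:
`y = 29` → y = 29
`if y < 13: ...` → y < 13 is False, y < 29 is False, take else branch → val = 25
So val = 25

Answer: 25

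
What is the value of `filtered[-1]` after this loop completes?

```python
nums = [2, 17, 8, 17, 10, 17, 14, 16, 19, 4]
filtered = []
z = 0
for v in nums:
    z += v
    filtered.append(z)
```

Cumulative sum ends at 124
`filtered` takes the values: [] → [2] → [2, 19] → [2, 19, 27] → [2, 19, 27, 44] → [2, 19, 27, 44, 54] → [2, 19, 27, 44, 54, 71] → [2, 19, 27, 44, 54, 71, 85] → [2, 19, 27, 44, 54, 71, 85, 101] → [2, 19, 27, 44, 54, 71, 85, 101, 120] → [2, 19, 27, 44, 54, 71, 85, 101, 120, 124]
So `filtered[-1]` = 124

Answer: 124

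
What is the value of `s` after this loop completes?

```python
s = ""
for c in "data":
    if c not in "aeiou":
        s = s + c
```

Remove vowels from 'data'
`s` takes the values: "" → "d" → "dt"

Answer: "dt"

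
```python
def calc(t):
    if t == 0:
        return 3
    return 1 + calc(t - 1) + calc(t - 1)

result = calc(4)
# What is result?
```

calc(t) = 1 + 2·calc(t-1), calc(0)=3. Closed form: (3+1)·2^4 - 1 = 63.

Answer: 63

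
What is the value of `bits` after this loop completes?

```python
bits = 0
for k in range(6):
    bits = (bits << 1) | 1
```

Build 6 consecutive 1-bits: 0b111111
`bits` takes the values: 0 → 1 → 3 → 7 → 15 → 31 → 63

Answer: 63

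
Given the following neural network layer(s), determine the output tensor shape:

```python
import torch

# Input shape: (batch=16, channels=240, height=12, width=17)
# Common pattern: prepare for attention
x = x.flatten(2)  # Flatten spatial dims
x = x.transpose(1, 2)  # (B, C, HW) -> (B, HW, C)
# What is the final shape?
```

Input: (16, 240, 12, 17) -> after flatten(2): (16, 240, 204) -> Output: (16, 204, 240)

Answer: (16, 204, 240)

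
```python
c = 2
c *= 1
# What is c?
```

Trace:
`c = 2` → c = 2
`c *= 1` → c = 2
So c = 2

Answer: 2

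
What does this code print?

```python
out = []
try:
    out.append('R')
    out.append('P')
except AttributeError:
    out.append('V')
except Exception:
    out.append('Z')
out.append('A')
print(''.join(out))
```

Execution trace: 'R' (try body) → 'P' (try body, no exception) → 'A' (after the try/except). Output: RPA

Answer: RPA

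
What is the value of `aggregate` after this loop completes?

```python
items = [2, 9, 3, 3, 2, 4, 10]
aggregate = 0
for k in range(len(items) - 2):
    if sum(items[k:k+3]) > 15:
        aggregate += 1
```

Count windows with sum > 15
`aggregate` takes the values: 0 → 1

Answer: 1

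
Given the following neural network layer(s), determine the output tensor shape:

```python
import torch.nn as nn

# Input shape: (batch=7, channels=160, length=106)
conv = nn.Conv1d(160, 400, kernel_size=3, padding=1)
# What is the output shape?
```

Input: (7, 160, 106) -> Output: (7, 400, 106)

Answer: (7, 400, 106)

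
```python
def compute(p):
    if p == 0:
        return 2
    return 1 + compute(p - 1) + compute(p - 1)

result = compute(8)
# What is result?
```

compute(p) = 1 + 2·compute(p-1), compute(0)=2. Closed form: (2+1)·2^8 - 1 = 767.

Answer: 767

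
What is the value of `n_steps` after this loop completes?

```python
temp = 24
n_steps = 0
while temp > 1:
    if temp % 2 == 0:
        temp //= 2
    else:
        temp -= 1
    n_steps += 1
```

Steps to reduce 24 to 1
`n_steps` takes the values: 0 → 1 → 2 → 3 → 4 → 5

Answer: 5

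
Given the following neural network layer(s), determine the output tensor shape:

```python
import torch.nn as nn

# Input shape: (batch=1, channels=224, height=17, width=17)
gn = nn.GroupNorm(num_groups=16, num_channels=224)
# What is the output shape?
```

Input: (1, 224, 17, 17) -> Output: (1, 224, 17, 17)

Answer: (1, 224, 17, 17)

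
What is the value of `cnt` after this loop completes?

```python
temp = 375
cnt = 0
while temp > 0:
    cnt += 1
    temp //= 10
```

Count digits by repeated division by 10
`cnt` takes the values: 0 → 1 → 2 → 3

Answer: 3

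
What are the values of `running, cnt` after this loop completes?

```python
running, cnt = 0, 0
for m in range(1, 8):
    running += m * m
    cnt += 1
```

Sum of squares and count
`running, cnt` takes the values: (0, 0) → (1, 0) → (1, 1) → (5, 1) → (5, 2) → (14, 2) → (14, 3) → (30, 3) → (30, 4) → (55, 4) → (55, 5) → (91, 5) → (91, 6) → (140, 6) → (140, 7)

Answer: 140, 7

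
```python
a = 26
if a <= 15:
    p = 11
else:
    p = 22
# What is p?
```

Trace:
`a = 26` → a = 26
`if a <= 15: ...` → a <= 15 is False, take else branch → p = 22
So p = 22

Answer: 22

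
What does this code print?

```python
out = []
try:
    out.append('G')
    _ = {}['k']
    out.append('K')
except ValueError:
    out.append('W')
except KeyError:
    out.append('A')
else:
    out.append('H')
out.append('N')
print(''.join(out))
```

Execution trace: 'G' (try body) → 'A' (except KeyError) → 'N' (after the try/except). Output: GAN

Answer: GAN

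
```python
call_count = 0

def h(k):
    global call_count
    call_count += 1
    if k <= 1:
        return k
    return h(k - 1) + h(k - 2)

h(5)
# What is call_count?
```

Calls(k) = 1 + Calls(k-1) + Calls(k-2); Calls(0)=Calls(1)=1. For k=5 this gives 15.

Answer: 15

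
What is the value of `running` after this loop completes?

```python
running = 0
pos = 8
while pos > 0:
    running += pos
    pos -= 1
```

Sum 8 down to 1
`running` takes the values: 0 → 8 → 15 → 21 → 26 → 30 → 33 → 35 → 36

Answer: 36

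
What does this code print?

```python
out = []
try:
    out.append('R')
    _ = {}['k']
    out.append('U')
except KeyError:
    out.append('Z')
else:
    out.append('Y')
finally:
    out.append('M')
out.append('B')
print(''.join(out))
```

Execution trace: 'R' (try body) → 'Z' (except KeyError) → 'M' (finally) → 'B' (after the try/except). Output: RZMB

Answer: RZMB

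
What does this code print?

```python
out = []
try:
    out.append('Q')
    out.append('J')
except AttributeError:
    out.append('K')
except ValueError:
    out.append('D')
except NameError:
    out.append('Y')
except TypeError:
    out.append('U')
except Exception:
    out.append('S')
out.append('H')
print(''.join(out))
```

Execution trace: 'Q' (try body) → 'J' (try body, no exception) → 'H' (after the try/except). Output: QJH

Answer: QJH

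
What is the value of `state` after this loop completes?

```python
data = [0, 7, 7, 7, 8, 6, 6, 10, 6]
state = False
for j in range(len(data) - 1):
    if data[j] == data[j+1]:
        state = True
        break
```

Check consecutive duplicates in [0, 7, 7, 7, 8, 6, 6, 10, 6]
`state` takes the values: False → True

Answer: True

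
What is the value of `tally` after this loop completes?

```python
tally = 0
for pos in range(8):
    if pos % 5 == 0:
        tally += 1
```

Count numbers divisible by 5 in range(8)
`tally` takes the values: 0 → 1 → 2

Answer: 2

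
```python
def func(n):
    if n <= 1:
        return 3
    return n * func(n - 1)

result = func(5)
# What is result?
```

func(5) = 5 * 4 * 3 * 2 * 3 = 360

Answer: 360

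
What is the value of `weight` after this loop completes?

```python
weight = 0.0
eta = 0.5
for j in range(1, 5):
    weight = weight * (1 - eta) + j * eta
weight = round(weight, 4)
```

Moving average with lr=0.5
`weight` takes the values: 0.0 → 0.5 → 1.25 → 2.125 → 3.0625

Answer: 3.0625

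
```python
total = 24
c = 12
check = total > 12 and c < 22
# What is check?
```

Trace:
`total = 24` → total = 24
`c = 12` → c = 12
`check = total > 12 and c < 22` → check = True
So check = True

Answer: True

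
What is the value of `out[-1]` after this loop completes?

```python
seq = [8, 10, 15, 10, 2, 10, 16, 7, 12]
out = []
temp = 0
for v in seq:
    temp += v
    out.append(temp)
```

Cumulative sum ends at 90
`out` takes the values: [] → [8] → [8, 18] → [8, 18, 33] → [8, 18, 33, 43] → [8, 18, 33, 43, 45] → [8, 18, 33, 43, 45, 55] → [8, 18, 33, 43, 45, 55, 71] → [8, 18, 33, 43, 45, 55, 71, 78] → [8, 18, 33, 43, 45, 55, 71, 78, 90]
So `out[-1]` = 90

Answer: 90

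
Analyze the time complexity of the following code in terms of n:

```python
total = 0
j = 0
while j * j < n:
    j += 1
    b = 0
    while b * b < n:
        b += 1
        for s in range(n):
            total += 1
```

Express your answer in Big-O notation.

Each loop level contributes: √n × √n × n. Multiplying the contributions gives O(n^2).

Answer: O(n^2)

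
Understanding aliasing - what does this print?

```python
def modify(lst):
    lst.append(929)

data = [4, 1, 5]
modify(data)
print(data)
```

Key concept: function modifies passed list.
Step by step:
`data = [4, 1, 5]` → data = [4, 1, 5]
`modify(data)` → data = [4, 1, 5, 929]
`print(data)` → prints [4, 1, 5, 929]

Answer: [4, 1, 5, 929]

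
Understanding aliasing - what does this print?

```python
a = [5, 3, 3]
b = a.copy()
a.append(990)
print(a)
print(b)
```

Key concept: list.copy() creates independent copy.
Step by step:
`a = [5, 3, 3]` → a = [5, 3, 3]
`b = a.copy()` → b = [5, 3, 3]
`a.append(990)` → a = [5, 3, 3, 990]
`print(a)` → prints [5, 3, 3, 990]
`print(b)` → prints [5, 3, 3]

Answer:
[5, 3, 3, 990]
[5, 3, 3]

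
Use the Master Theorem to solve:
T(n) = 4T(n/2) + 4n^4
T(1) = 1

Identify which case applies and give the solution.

a=4, b=2, f(n)=4n^4. log_2(4) = 2. Since c=4 > 2 and the regularity condition holds (4(n/2)^4 = (4/2^4)n^4 with 4/2^4 < 1), Case 3 applies: T(n) = Θ(f(n)) = O(n^4).

Answer: O(n^4) - Case 3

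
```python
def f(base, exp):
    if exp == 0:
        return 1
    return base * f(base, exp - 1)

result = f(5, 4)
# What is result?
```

f(5, 4) = 5 * 5 * 5 * 5 = 625

Answer: 625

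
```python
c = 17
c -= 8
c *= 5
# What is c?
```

Trace:
`c = 17` → c = 17
`c -= 8` → c = 9
`c *= 5` → c = 45
So c = 45

Answer: 45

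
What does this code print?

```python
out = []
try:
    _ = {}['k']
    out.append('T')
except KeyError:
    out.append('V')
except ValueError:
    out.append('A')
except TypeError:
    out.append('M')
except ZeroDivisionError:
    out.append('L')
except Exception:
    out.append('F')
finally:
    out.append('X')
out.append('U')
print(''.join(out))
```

Execution trace: 'V' (except KeyError) → 'X' (finally) → 'U' (after the try/except). Output: VXU

Answer: VXU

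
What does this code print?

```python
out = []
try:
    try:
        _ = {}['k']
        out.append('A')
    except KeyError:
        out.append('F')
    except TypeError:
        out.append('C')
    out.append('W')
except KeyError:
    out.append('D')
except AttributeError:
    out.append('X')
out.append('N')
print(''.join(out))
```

Execution trace: 'F' (inner except KeyError) → 'W' (try body, no exception) → 'N' (after the try/except). Output: FWN

Answer: FWN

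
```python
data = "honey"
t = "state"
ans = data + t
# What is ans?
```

Trace:
`data = "honey"` → data = 'honey'
`t = "state"` → t = 'state'
`ans = data + t` → ans = 'honeystate'
So ans = 'honeystate'

Answer: 'honeystate'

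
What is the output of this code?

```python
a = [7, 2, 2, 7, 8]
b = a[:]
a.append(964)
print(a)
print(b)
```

Key concept: slice [:] creates copy.
Step by step:
`a = [7, 2, 2, 7, 8]` → a = [7, 2, 2, 7, 8]
`b = a[:]` → b = [7, 2, 2, 7, 8]
`a.append(964)` → a = [7, 2, 2, 7, 8, 964]
`print(a)` → prints [7, 2, 2, 7, 8, 964]
`print(b)` → prints [7, 2, 2, 7, 8]

Answer:
[7, 2, 2, 7, 8, 964]
[7, 2, 2, 7, 8]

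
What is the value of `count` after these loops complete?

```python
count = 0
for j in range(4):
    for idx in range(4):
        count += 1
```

4 * 4 = 16
`count` takes the values: 0 → 1 → 2 → 3 → 4 → 5 → 6 → 7 → 8 → 9 → 10 → 11 → 12 → 13 → 14 → 15 → 16

Answer: 16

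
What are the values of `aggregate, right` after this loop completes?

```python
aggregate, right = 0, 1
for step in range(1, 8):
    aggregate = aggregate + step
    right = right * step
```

Sum and factorial of 1 to 7
`aggregate, right` takes the values: (0, 1) → (1, 1) → (3, 1) → (3, 2) → (6, 2) → (6, 6) → (10, 6) → (10, 24) → (15, 24) → (15, 120) → (21, 120) → (21, 720) → (28, 720) → (28, 5040)

Answer: 28, 5040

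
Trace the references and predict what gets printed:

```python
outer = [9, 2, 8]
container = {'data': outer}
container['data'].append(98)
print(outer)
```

Key concept: dict holds reference to list.
Step by step:
`outer = [9, 2, 8]` → outer = [9, 2, 8]
`container = {'data': outer}` → container = {'data': [9, 2, 8]}
`container['data'].append(98)` → outer = [9, 2, 8, 98]; container = {'data': [9, 2, 8, 98]}
`print(outer)` → prints [9, 2, 8, 98]

Answer: [9, 2, 8, 98]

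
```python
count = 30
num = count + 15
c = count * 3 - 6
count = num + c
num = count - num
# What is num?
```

Trace:
`count = 30` → count = 30
`num = count + 15` → num = 45
`c = count * 3 - 6` → c = 84
`count = num + c` → count = 129
`num = count - num` → num = 84
So num = 84

Answer: 84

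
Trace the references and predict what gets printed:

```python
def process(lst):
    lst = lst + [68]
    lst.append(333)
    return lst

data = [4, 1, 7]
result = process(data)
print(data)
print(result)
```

Key concept: rebinding parameter vs mutation.
Step by step:
`data = [4, 1, 7]` → data = [4, 1, 7]
`result = process(data)` → result = [4, 1, 7, 68, 333]
`print(data)` → prints [4, 1, 7]
`print(result)` → prints [4, 1, 7, 68, 333]

Answer:
[4, 1, 7]
[4, 1, 7, 68, 333]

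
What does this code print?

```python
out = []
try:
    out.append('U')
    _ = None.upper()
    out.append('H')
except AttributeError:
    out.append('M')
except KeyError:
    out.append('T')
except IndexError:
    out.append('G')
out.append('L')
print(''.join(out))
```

Execution trace: 'U' (try body) → 'M' (except AttributeError) → 'L' (after the try/except). Output: UML

Answer: UML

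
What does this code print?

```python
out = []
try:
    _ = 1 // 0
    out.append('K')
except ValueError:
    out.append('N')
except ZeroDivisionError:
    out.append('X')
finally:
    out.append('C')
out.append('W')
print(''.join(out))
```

Execution trace: 'X' (except ZeroDivisionError) → 'C' (finally) → 'W' (after the try/except). Output: XCW

Answer: XCW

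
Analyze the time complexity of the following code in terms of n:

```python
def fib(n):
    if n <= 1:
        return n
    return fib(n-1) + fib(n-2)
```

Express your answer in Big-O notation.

This is Recursive Fibonacci (naive). Time complexity: O(2^n).

Answer: O(2^n)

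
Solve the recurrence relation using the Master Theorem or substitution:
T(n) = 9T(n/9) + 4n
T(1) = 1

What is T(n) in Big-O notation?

By Master Theorem: a=9, b=9, f(n)=4n. Since log_9(9) = 1 and f(n) = Θ(n^1), Case 2 applies. T(n) = O(n log n).

Answer: O(n log n)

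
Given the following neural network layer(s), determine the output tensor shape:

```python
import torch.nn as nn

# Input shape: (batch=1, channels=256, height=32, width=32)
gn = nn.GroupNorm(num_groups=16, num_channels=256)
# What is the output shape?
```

Input: (1, 256, 32, 32) -> Output: (1, 256, 32, 32)

Answer: (1, 256, 32, 32)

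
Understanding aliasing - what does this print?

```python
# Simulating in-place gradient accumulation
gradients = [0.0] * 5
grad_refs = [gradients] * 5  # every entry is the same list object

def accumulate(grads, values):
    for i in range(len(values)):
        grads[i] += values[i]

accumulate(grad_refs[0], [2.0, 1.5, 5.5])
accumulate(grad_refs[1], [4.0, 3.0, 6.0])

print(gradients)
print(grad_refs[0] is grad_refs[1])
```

Key concept: gradient accumulation aliasing.
Step by step:
`gradients = [0.0] * 5` → gradients = [0.0, 0.0, 0.0, 0.0, 0.0]
`grad_refs = [gradients] * 5` → grad_refs = [[0.0, 0.0, 0.0, 0.0, 0.0], [0.0, 0.0, 0.0, 0.0, 0.0], [0.0, 0.0, 0.0, 0.0, 0.0], [0.0, 0.0, 0.0, 0.0, 0.0], [0.0, 0.0, 0.0, 0.0, 0.0]]
`accumulate(grad_refs[0], [2.0, 1.5, 5.5])` → gradients = [2.0, 1.5, 5.5, 0.0, 0.0]; grad_refs = [[2.0, 1.5, 5.5, 0.0, 0.0], [2.0, 1.5, 5.5, 0.0, 0.0], [2.0, 1.5, 5.5, 0.0, 0.0], [2.0, 1.5, 5.5, 0.0, 0.0], [2.0, 1.5, 5.5, 0.0, 0.0]]
`accumulate(grad_refs[1], [4.0, 3.0, 6.0])` → gradients = [6.0, 4.5, 11.5, 0.0, 0.0]; grad_refs = [[6.0, 4.5, 11.5, 0.0, 0.0], [6.0, 4.5, 11.5, 0.0, 0.0], [6.0, 4.5, 11.5, 0.0, 0.0], [6.0, 4.5, 11.5, 0.0, 0.0], [6.0, 4.5, 11.5, 0.0, 0.0]]
`print(gradients)` → prints [6.0, 4.5, 11.5, 0.0, 0.0]
`print(grad_refs[0] is grad_refs[1])` → prints True

Answer:
[6.0, 4.5, 11.5, 0.0, 0.0]
True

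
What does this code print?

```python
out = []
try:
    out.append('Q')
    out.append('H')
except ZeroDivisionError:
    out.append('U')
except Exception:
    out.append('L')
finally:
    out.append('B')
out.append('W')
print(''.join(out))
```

Execution trace: 'Q' (try body) → 'H' (try body, no exception) → 'B' (finally) → 'W' (after the try/except). Output: QHBW

Answer: QHBW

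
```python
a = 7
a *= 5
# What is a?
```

Trace:
`a = 7` → a = 7
`a *= 5` → a = 35
So a = 35

Answer: 35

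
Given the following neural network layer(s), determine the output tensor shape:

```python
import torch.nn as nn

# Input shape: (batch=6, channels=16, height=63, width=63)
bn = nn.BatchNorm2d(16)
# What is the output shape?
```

Input: (6, 16, 63, 63) -> Output: (6, 16, 63, 63)

Answer: (6, 16, 63, 63)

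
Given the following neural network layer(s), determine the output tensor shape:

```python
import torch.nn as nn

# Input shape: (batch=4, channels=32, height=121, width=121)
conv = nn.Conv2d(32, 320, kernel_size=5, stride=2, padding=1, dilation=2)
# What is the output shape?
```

Input: (4, 32, 121, 121) -> Output: (4, 320, 58, 58)

Answer: (4, 320, 58, 58)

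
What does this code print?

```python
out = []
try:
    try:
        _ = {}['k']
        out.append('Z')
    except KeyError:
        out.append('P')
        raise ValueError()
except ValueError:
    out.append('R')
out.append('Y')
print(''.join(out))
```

Execution trace: 'P' (inner except KeyError) → 'R' (outer except ValueError) → 'Y' (after the try/except). Output: PRY

Answer: PRY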